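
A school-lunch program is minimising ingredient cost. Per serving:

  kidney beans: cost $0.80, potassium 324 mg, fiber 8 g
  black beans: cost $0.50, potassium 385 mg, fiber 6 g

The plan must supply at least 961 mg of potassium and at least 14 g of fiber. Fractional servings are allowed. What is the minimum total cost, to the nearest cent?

$1.25

kidney beans only: max(961/324, 14/8) = 2.966 servings → $2.37.
black beans only: max(961/385, 14/6) = 2.496 servings → $1.25.
kidney beans + black beans: the both-tight solution has a negative serving — not a feasible corner.
Cheapest feasible corner: $1.25.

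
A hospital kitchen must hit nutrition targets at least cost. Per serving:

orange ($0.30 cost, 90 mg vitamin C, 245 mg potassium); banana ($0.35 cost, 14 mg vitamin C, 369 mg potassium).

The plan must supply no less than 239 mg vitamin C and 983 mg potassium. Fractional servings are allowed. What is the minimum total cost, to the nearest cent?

An LP optimum is at a vertex; with two nutrient constraints at most two foods are used. Check each candidate.
orange only: max(239/90, 983/245) = 4.012 servings → $1.20.
banana only: max(239/14, 983/369) = 17.07 servings → $5.97.
orange + banana with both tight: 2.499 servings and 1.005 servings → $1.10.
Cheapest feasible corner: $1.10.

$1.10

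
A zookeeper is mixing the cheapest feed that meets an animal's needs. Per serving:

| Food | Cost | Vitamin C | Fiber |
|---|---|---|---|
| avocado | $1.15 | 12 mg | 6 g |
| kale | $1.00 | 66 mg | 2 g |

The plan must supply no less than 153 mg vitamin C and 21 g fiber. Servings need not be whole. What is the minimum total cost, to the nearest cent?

$5.13

The cheapest plan sits at a corner of the feasible region — with two constraints it uses at most two foods.
avocado only: max(153/12, 21/6) = 12.75 servings → $14.66.
kale only: max(153/66, 21/2) = 10.5 servings → $10.50.
avocado + kale with both tight: 2.903 servings and 1.79 servings → $5.13.
So the least-cost plan costs $5.13.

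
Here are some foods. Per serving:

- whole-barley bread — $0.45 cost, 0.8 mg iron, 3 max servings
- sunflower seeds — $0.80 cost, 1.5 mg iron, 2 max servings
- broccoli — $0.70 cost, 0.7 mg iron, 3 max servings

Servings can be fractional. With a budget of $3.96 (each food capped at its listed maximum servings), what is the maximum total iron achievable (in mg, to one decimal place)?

6.4 mg

Iron per dollar: sunflower seeds 1.875, whole-barley bread 1.778, broccoli 1.
Take 2 servings of sunflower seeds: spends $1.60, +3.0 mg iron (running total 3.0 mg).
Take 3 servings of whole-barley bread: spends $1.35, +2.4 mg iron (running total 5.4 mg).
Take 1.443 servings of broccoli: spends $1.01, +1.0 mg iron (running total 6.4 mg).
Filling greedily by iron-per-dollar is optimal for one linear limit, giving 6.4 mg.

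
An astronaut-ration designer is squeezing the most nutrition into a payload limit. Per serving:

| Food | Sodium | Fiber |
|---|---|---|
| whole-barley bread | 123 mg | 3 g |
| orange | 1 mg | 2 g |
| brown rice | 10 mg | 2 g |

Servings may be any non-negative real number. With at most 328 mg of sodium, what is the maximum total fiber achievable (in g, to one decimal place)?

656.0 g

Fiber per mg sodium: orange 2, brown rice 0.2, whole-barley bread 0.02439.
With no serving limits, spend the whole sodium allowance on orange: 328 mg / 1 mg × 2 g = 656.0 g.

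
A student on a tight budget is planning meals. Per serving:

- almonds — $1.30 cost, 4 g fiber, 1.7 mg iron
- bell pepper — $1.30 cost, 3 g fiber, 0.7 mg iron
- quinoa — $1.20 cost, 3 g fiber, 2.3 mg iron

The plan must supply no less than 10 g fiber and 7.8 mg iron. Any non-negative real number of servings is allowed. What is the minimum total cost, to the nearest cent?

$4.07

almonds only: max(10/4, 7.8/1.7) = 4.588 servings → $5.96.
bell pepper only: max(10/3, 7.8/0.7) = 11.14 servings → $14.49.
quinoa only: max(10/3, 7.8/2.3) = 3.391 servings → $4.07.
almonds + bell pepper: the both-tight solution has a negative serving — not a feasible corner.
almonds + quinoa: intersection lies outside the first quadrant.
bell pepper + quinoa: intersection lies outside the first quadrant.
The minimum over all feasible corners is $4.07.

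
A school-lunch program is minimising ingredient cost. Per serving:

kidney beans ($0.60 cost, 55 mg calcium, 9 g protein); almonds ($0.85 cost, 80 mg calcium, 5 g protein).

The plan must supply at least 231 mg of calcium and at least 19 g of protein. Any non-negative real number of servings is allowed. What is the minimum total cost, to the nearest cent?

$2.47

With two linear requirements the optimum uses one or two foods; enumerate the corners.
kidney beans only: max(231/55, 19/9) = 4.2 servings → $2.52.
almonds only: max(231/80, 19/5) = 3.8 servings → $3.23.
kidney beans + almonds with both tight: 0.8202 servings and 2.324 servings → $2.47.
Cheapest feasible corner: $2.47.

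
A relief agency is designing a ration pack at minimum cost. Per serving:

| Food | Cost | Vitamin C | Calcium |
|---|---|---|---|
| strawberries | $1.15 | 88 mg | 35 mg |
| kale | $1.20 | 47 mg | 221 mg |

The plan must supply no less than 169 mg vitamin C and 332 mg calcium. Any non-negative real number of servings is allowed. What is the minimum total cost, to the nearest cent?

This is a tiny linear program; its minimum lies at a vertex of the feasible set. List the vertices and price them.
strawberries only: max(169/88, 332/35) = 9.486 servings → $10.91.
kale only: max(169/47, 332/221) = 3.596 servings → $4.31.
strawberries + kale with both tight: 1.221 servings and 1.309 servings → $2.98.
The minimum over all feasible corners is $2.98.

$2.98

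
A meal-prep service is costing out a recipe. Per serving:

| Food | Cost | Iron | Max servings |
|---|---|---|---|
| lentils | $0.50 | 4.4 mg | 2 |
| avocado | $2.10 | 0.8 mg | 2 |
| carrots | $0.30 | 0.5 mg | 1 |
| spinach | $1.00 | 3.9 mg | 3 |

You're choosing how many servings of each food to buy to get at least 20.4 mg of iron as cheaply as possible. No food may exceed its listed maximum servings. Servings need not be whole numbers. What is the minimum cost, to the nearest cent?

$3.97

Cost per mg of iron: lentils $0.1136, spinach $0.2564, carrots $0.6000, avocado $2.6250.
Take 2 servings of lentils: +8.8 mg iron for $1.00 (total $1.00, still need 11.6 mg).
Take 2.974 servings of spinach: +11.6 mg iron for $2.97 (total $3.97, still need 0.0 mg).
Greedy by cheapest-per-mg is optimal for a single linear constraint, so the minimum cost is $3.97.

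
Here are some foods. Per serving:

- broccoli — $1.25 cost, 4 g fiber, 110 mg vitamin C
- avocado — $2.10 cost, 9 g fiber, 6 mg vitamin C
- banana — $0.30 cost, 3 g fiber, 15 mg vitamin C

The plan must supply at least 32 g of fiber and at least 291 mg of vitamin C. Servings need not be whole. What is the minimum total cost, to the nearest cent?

Minimising a linear cost over {fiber ≥ 32, vitamin C ≥ 291, servings ≥ 0} — the optimum is at a vertex, using one or two foods.
broccoli only: max(32/4, 291/110) = 8 servings → $10.00.
avocado only: max(32/9, 291/6) = 48.5 servings → $101.85.
banana only: max(32/3, 291/15) = 19.4 servings → $5.82.
broccoli + avocado with both tight: 2.512 servings and 2.439 servings → $8.26.
broccoli + banana with both tight: 1.456 servings and 8.726 servings → $4.44.
avocado + banana: intersection lies outside the first quadrant.
So the least-cost plan costs $4.44.

$4.44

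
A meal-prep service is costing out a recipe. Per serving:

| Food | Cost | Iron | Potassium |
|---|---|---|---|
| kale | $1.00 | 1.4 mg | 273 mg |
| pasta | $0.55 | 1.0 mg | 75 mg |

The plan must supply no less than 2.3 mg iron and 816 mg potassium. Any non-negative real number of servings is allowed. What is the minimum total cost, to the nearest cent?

$2.99

This is a tiny linear program; its minimum lies at a vertex of the feasible set. List the vertices and price them.
kale only: max(2.3/1.4, 816/273) = 2.989 servings → $2.99.
pasta only: max(2.3/1.0, 816/75) = 10.88 servings → $5.98.
kale + pasta: the both-tight solution has a negative serving — not a feasible corner.
Cheapest feasible corner: $2.99.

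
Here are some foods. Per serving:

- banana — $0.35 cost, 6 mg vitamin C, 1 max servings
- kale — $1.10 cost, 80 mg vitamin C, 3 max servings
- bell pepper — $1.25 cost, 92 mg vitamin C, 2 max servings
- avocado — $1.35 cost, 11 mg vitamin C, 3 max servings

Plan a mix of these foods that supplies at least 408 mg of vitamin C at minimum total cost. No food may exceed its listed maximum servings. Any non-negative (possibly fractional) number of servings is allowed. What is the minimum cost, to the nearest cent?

$5.58

Cost per mg of vitamin C: bell pepper $0.0136, kale $0.0138, banana $0.0583, avocado $0.1227.
Take 2 servings of bell pepper: +184.0 mg vitamin C for $2.50 (total $2.50, still need 224.0 mg).
Take 2.8 servings of kale: +224.0 mg vitamin C for $3.08 (total $5.58, still need 0.0 mg).
Greedy by cheapest-per-mg is optimal for a single linear constraint, so the minimum cost is $5.58.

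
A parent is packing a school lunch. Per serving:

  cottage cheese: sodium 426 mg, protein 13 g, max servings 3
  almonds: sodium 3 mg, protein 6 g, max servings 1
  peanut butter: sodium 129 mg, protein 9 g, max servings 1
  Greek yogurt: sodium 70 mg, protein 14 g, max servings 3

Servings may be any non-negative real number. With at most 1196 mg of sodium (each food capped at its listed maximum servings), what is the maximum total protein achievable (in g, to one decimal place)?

83.1 g

Protein per mg sodium: almonds 2, Greek yogurt 0.2, peanut butter 0.06977, cottage cheese 0.03052.
Take 1 serving of almonds: uses 3 mg sodium, +6.0 g protein (running total 6.0 g).
Take 3 servings of Greek yogurt: uses 210 mg sodium, +42.0 g protein (running total 48.0 g).
Take 1 serving of peanut butter: uses 129 mg sodium, +9.0 g protein (running total 57.0 g).
Take 2.005 servings of cottage cheese: uses 854 mg sodium, +26.1 g protein (running total 83.1 g).
Filling greedily by protein-per-mg sodium is optimal for one linear limit, giving 83.1 g.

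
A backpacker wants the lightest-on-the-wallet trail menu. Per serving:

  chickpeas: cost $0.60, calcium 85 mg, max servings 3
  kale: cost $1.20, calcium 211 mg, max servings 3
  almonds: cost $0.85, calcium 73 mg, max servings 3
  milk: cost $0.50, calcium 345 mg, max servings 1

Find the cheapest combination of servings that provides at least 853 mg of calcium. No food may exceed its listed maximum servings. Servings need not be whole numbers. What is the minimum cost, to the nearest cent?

$3.39

Cost per mg of calcium: milk $0.0014, kale $0.0057, chickpeas $0.0071, almonds $0.0116.
Take 1 serving of milk: +345.0 mg calcium for $0.50 (total $0.50, still need 508.0 mg).
Take 2.408 servings of kale: +508.0 mg calcium for $2.89 (total $3.39, still need 0.0 mg).
Filling from the cheapest source first is optimal under one linear minimum: $3.39.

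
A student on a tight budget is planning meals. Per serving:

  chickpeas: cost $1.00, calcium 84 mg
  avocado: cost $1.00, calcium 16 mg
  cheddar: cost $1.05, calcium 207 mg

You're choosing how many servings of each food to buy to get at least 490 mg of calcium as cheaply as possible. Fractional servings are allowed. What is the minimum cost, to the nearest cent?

Cost per mg of calcium: cheddar $0.0051, chickpeas $0.0119, avocado $0.0625.
With no serving limits, use only cheddar: 490 mg / 207 mg = 2.367 servings × $1.05 = $2.49.

$2.49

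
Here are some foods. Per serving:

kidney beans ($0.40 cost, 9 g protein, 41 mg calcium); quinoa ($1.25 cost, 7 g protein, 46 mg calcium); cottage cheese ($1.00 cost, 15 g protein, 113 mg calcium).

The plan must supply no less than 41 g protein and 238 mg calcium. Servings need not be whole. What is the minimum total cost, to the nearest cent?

Compare the cost at each extreme point of the feasible region.
kidney beans only: max(41/9, 238/41) = 5.805 servings → $2.32.
quinoa only: max(41/7, 238/46) = 5.857 servings → $7.32.
cottage cheese only: max(41/15, 238/113) = 2.733 servings → $2.73.
kidney beans + quinoa with both tight: 1.732 servings and 3.63 servings → $5.23.
kidney beans + cottage cheese with both tight: 2.644 servings and 1.147 servings → $2.20.
quinoa + cottage cheese with both targets exact would need a negative amount; discard.
Cheapest feasible corner: $2.20.

$2.20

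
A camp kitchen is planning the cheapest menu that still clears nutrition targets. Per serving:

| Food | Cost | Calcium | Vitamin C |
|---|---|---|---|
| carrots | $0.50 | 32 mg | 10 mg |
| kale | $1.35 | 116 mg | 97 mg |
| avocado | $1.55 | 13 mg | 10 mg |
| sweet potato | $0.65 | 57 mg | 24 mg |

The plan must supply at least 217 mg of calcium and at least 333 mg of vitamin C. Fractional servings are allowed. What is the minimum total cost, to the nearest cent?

Check every corner: each single food scaled to meet both minima, and each pair solved so both constraints bind.
carrots only: max(217/32, 333/10) = 33.3 servings → $16.65.
kale only: max(217/116, 333/97) = 3.433 servings → $4.63.
avocado only: max(217/13, 333/10) = 33.3 servings → $51.62.
sweet potato only: max(217/57, 333/24) = 13.88 servings → $9.02.
carrots + kale: intersection lies outside the first quadrant.
carrots + avocado: intersection lies outside the first quadrant.
carrots + sweet potato with both targets exact would need a negative amount; discard.
kale + avocado with both targets exact would need a negative amount; discard.
kale + sweet potato with both targets exact would need a negative amount; discard.
avocado + sweet potato: intersection lies outside the first quadrant.
So the least-cost plan costs $4.63.

$4.63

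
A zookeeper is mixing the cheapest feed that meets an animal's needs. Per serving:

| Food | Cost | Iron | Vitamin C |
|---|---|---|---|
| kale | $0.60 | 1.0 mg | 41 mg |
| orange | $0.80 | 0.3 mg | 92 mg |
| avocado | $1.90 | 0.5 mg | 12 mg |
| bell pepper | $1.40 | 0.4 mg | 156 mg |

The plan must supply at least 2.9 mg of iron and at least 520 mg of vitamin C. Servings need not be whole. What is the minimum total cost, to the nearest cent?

Check every corner: each single food scaled to meet both minima, and each pair solved so both constraints bind.
kale only: max(2.9/1.0, 520/41) = 12.68 servings → $7.61.
orange only: max(2.9/0.3, 520/92) = 9.667 servings → $7.73.
avocado only: max(2.9/0.5, 520/12) = 43.33 servings → $82.33.
bell pepper only: max(2.9/0.4, 520/156) = 7.25 servings → $10.15.
kale + orange with both tight: 1.39 servings and 5.033 servings → $4.86.
kale + avocado: the both-tight solution has a negative serving — not a feasible corner.
kale + bell pepper with both tight: 1.751 servings and 2.873 servings → $5.07.
orange + avocado with both tight: 5.311 servings and 2.613 servings → $9.21.
orange + bell pepper: intersection lies outside the first quadrant.
avocado + bell pepper with both tight: 3.339 servings and 3.077 servings → $10.65.
Cheapest feasible corner: $4.86.

$4.86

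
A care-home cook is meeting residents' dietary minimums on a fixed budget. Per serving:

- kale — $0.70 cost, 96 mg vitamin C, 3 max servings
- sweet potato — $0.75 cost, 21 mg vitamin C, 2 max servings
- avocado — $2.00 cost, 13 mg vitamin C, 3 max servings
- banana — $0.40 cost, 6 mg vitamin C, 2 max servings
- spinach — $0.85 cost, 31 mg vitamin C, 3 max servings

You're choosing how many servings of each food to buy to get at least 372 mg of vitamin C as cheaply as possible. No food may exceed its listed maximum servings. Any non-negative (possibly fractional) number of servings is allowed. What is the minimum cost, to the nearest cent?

Cost per mg of vitamin C: kale $0.0073, spinach $0.0274, sweet potato $0.0357, banana $0.0667, avocado $0.1538.
Take 3 servings of kale: +288.0 mg vitamin C for $2.10 (total $2.10, still need 84.0 mg).
Take 2.71 servings of spinach: +84.0 mg vitamin C for $2.30 (total $4.40, still need 0.0 mg).
Filling from the cheapest source first is optimal under one linear minimum: $4.40.

$4.40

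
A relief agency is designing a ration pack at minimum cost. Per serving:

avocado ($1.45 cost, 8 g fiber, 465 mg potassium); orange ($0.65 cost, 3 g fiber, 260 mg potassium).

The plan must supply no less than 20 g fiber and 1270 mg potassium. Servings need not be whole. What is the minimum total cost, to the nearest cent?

$3.76

The cheapest plan sits at a corner of the feasible region — with two constraints it uses at most two foods.
avocado only: max(20/8, 1270/465) = 2.731 servings → $3.96.
orange only: max(20/3, 1270/260) = 6.667 servings → $4.33.
avocado + orange with both tight: 2.029 servings and 1.255 servings → $3.76.
The minimum over all feasible corners is $3.76.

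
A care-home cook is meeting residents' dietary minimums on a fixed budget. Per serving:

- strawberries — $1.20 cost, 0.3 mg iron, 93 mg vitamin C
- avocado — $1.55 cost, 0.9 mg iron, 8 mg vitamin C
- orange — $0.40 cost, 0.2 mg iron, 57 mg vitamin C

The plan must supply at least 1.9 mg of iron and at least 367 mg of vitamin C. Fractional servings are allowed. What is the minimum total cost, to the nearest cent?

strawberries only: max(1.9/0.3, 367/93) = 6.333 servings → $7.60.
avocado only: max(1.9/0.9, 367/8) = 45.88 servings → $71.11.
orange only: max(1.9/0.2, 367/57) = 9.5 servings → $3.80.
strawberries + avocado with both tight: 3.876 servings and 0.8192 servings → $5.92.
strawberries + orange: the both-tight solution has a negative serving — not a feasible corner.
avocado + orange with both tight: 0.7022 servings and 6.34 servings → $3.62.
Cheapest feasible corner: $3.62.

$3.62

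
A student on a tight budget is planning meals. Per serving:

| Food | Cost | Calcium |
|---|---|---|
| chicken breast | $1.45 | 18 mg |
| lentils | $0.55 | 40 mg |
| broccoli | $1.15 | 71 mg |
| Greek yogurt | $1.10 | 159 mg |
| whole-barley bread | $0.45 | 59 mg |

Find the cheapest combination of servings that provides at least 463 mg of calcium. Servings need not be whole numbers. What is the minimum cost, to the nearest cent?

Cost per mg of calcium: Greek yogurt $0.0069, whole-barley bread $0.0076, lentils $0.0138, broccoli $0.0162, chicken breast $0.0806.
With no serving limits, use only Greek yogurt: 463 mg / 159 mg = 2.912 servings × $1.10 = $3.20.

$3.20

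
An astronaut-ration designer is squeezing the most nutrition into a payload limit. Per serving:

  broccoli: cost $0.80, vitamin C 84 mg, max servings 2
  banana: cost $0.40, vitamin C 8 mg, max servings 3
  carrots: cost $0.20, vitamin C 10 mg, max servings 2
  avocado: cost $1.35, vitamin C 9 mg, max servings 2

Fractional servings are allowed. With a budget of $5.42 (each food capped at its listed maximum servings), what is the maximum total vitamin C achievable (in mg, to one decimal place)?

226.8 mg

Vitamin C per dollar: broccoli 105, carrots 50, banana 20, avocado 6.667.
Take 2 servings of broccoli: spends $1.60, +168.0 mg vitamin C (running total 168.0 mg).
Take 2 servings of carrots: spends $0.40, +20.0 mg vitamin C (running total 188.0 mg).
Take 3 servings of banana: spends $1.20, +24.0 mg vitamin C (running total 212.0 mg).
Take 1.644 servings of avocado: spends $2.22, +14.8 mg vitamin C (running total 226.8 mg).
Filling greedily by vitamin C-per-dollar is optimal for one linear limit, giving 226.8 mg.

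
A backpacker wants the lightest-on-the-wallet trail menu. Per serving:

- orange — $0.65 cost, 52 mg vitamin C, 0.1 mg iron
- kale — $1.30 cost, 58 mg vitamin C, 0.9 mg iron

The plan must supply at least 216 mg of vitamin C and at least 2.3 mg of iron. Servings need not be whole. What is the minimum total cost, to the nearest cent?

This is a tiny linear program; its minimum lies at a vertex of the feasible set. List the vertices and price them.
orange only: max(216/52, 2.3/0.1) = 23 servings → $14.95.
kale only: max(216/58, 2.3/0.9) = 3.724 servings → $4.84.
orange + kale with both tight: 1.488 servings and 2.39 servings → $4.07.
So the least-cost plan costs $4.07.

$4.07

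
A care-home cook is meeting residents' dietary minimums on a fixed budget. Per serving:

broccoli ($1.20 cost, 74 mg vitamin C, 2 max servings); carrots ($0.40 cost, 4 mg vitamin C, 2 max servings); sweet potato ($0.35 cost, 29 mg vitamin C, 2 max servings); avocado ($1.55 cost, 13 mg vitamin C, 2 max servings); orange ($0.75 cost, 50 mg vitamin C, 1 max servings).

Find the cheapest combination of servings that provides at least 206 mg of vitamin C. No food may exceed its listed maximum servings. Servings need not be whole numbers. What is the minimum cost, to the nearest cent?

Cost per mg of vitamin C: sweet potato $0.0121, orange $0.0150, broccoli $0.0162, carrots $0.1000, avocado $0.1192.
Take 2 servings of sweet potato: +58.0 mg vitamin C for $0.70 (total $0.70, still need 148.0 mg).
Take 1 serving of orange: +50.0 mg vitamin C for $0.75 (total $1.45, still need 98.0 mg).
Take 1.324 servings of broccoli: +98.0 mg vitamin C for $1.59 (total $3.04, still need 0.0 mg).
Greedy by cheapest-per-mg is optimal for a single linear constraint, so the minimum cost is $3.04.

$3.04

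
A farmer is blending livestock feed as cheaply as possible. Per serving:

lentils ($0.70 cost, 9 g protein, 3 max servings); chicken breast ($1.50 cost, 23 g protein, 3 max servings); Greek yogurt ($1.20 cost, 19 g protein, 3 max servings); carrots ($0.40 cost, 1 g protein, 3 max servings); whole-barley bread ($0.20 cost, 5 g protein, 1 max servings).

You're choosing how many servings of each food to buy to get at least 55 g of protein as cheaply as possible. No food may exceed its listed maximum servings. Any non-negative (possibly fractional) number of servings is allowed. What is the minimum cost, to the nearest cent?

$3.36

Cost per g of protein: whole-barley bread $0.0400, Greek yogurt $0.0632, chicken breast $0.0652, lentils $0.0778, carrots $0.4000.
Take 1 serving of whole-barley bread: +5.0 g protein for $0.20 (total $0.20, still need 50.0 g).
Take 2.632 servings of Greek yogurt: +50.0 g protein for $3.16 (total $3.36, still need 0.0 g).
Filling from the cheapest source first is optimal under one linear minimum: $3.36.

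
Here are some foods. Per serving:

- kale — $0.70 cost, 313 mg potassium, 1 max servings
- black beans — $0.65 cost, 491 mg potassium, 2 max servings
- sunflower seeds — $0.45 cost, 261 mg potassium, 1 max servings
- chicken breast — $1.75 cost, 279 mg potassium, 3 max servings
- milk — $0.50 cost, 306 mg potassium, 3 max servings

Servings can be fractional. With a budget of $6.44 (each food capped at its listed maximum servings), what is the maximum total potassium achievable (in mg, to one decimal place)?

Potassium per dollar: black beans 755.4, milk 612, sunflower seeds 580, kale 447.1, chicken breast 159.4.
Take 2 servings of black beans: spends $1.30, +982.0 mg potassium (running total 982.0 mg).
Take 3 servings of milk: spends $1.50, +918.0 mg potassium (running total 1900.0 mg).
Take 1 serving of sunflower seeds: spends $0.45, +261.0 mg potassium (running total 2161.0 mg).
Take 1 serving of kale: spends $0.70, +313.0 mg potassium (running total 2474.0 mg).
Take 1.423 servings of chicken breast: spends $2.49, +397.0 mg potassium (running total 2871.0 mg).
Greedy by best ratio exhausts the cost allowance optimally: 2871.0 mg.

2871.0 mg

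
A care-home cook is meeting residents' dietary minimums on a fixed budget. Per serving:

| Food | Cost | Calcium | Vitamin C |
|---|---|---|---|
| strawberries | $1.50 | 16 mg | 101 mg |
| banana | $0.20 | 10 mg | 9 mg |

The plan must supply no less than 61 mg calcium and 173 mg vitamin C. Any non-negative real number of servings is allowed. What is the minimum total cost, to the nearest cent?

strawberries only: max(61/16, 173/101) = 3.812 servings → $5.72.
banana only: max(61/10, 173/9) = 19.22 servings → $3.84.
strawberries + banana with both tight: 1.364 servings and 3.918 servings → $2.83.
So the least-cost plan costs $2.83.

$2.83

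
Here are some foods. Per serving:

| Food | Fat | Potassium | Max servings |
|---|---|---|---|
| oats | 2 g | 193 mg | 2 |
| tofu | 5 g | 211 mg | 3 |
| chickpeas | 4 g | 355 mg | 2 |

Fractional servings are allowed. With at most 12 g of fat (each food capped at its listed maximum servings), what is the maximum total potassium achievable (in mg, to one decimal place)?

Potassium per g fat: oats 96.5, chickpeas 88.75, tofu 42.2.
Take 2 servings of oats: uses 4 g fat, +386.0 mg potassium (running total 386.0 mg).
Take 2 servings of chickpeas: uses 8 g fat, +710.0 mg potassium (running total 1096.0 mg).
Filling greedily by potassium-per-g fat is optimal for one linear limit, giving 1096.0 mg.

1096.0 mg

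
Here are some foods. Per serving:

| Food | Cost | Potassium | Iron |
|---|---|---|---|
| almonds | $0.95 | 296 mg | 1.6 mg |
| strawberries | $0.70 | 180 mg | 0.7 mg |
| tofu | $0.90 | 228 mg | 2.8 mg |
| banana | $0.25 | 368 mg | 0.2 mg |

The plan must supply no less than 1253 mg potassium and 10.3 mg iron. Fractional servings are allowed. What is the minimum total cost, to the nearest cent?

$3.53

Minimising a linear cost over {potassium ≥ 1253, iron ≥ 10.3, servings ≥ 0} — the optimum is at a vertex, using one or two foods.
almonds only: max(1253/296, 10.3/1.6) = 6.438 servings → $6.12.
strawberries only: max(1253/180, 10.3/0.7) = 14.71 servings → $10.30.
tofu only: max(1253/228, 10.3/2.8) = 5.496 servings → $4.95.
banana only: max(1253/368, 10.3/0.2) = 51.5 servings → $12.88.
almonds + strawberries: the both-tight solution has a negative serving — not a feasible corner.
almonds + tofu with both tight: 2.5 servings and 2.25 servings → $4.40.
almonds + banana with both targets exact would need a negative amount; discard.
strawberries + tofu with both tight: 3.368 servings and 2.837 servings → $4.91.
strawberries + banana with both targets exact would need a negative amount; discard.
tofu + banana with both tight: 3.594 servings and 1.178 servings → $3.53.
So the least-cost plan costs $3.53.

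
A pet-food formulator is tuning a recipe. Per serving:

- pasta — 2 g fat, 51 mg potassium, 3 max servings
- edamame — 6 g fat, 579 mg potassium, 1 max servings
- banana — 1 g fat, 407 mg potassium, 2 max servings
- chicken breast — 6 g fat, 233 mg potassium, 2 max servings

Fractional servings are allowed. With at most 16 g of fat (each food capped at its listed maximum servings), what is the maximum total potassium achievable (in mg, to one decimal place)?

Potassium per g fat: banana 407, edamame 96.5, chicken breast 38.83, pasta 25.5.
Take 2 servings of banana: uses 2 g fat, +814.0 mg potassium (running total 814.0 mg).
Take 1 serving of edamame: uses 6 g fat, +579.0 mg potassium (running total 1393.0 mg).
Take 1.333 servings of chicken breast: uses 8 g fat, +310.7 mg potassium (running total 1703.7 mg).
Filling greedily by potassium-per-g fat is optimal for one linear limit, giving 1703.7 mg.

1703.7 mg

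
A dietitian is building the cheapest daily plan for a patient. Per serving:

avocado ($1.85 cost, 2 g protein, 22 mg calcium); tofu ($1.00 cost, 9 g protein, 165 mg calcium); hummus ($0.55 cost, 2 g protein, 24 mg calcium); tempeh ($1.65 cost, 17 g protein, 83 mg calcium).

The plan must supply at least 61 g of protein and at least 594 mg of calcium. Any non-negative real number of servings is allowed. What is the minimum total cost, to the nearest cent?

$6.23

An LP optimum is at a vertex; with two nutrient constraints at most two foods are used. Check each candidate.
avocado only: max(61/2, 594/22) = 30.5 servings → $56.42.
tofu only: max(61/9, 594/165) = 6.778 servings → $6.78.
hummus only: max(61/2, 594/24) = 30.5 servings → $16.77.
tempeh only: max(61/17, 594/83) = 7.157 servings → $11.81.
avocado + tofu: the both-tight solution has a negative serving — not a feasible corner.
avocado + hummus: intersection lies outside the first quadrant.
avocado + tempeh with both tight: 24.21 servings and 0.7404 servings → $46.00.
tofu + hummus with both targets exact would need a negative amount; discard.
tofu + tempeh with both tight: 2.447 servings and 2.293 servings → $6.23.
hummus + tempeh with both tight: 20.81 servings and 1.14 servings → $13.32.
Cheapest feasible corner: $6.23.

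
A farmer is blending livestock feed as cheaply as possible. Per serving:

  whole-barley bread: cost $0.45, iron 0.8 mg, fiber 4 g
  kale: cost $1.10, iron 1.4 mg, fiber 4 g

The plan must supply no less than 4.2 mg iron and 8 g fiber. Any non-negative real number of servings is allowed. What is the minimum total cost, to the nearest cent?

$2.36

Minimising a linear cost over {iron ≥ 4.2, fiber ≥ 8, servings ≥ 0} — the optimum is at a vertex, using one or two foods.
whole-barley bread only: max(4.2/0.8, 8/4) = 5.25 servings → $2.36.
kale only: max(4.2/1.4, 8/4) = 3 servings → $3.30.
whole-barley bread + kale: the both-tight solution has a negative serving — not a feasible corner.
Cheapest feasible corner: $2.36.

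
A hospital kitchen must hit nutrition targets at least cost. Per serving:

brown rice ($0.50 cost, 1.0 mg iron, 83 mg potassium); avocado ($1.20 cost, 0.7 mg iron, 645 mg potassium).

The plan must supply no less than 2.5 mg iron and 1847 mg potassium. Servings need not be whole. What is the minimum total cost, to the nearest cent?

Check every corner: each single food scaled to meet both minima, and each pair solved so both constraints bind.
brown rice only: max(2.5/1.0, 1847/83) = 22.25 servings → $11.13.
avocado only: max(2.5/0.7, 1847/645) = 3.571 servings → $4.29.
brown rice + avocado with both tight: 0.5446 servings and 2.793 servings → $3.62.
Cheapest feasible corner: $3.62.

$3.62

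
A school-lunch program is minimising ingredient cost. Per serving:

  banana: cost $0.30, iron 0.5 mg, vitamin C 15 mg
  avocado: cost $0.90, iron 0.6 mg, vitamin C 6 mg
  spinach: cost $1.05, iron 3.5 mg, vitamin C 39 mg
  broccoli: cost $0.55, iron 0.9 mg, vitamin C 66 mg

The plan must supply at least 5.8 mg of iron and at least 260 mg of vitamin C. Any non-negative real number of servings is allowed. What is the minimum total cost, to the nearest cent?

banana only: max(5.8/0.5, 260/15) = 17.33 servings → $5.20.
avocado only: max(5.8/0.6, 260/6) = 43.33 servings → $39.00.
spinach only: max(5.8/3.5, 260/39) = 6.667 servings → $7.00.
broccoli only: max(5.8/0.9, 260/66) = 6.444 servings → $3.54.
banana + avocado: the both-tight solution has a negative serving — not a feasible corner.
banana + spinach: intersection lies outside the first quadrant.
banana + broccoli with both tight: 7.631 servings and 2.205 servings → $3.50.
avocado + spinach with both targets exact would need a negative amount; discard.
avocado + broccoli with both tight: 4.351 servings and 3.544 servings → $5.86.
spinach + broccoli with both tight: 0.7596 servings and 3.491 servings → $2.72.
The minimum over all feasible corners is $2.72.

$2.72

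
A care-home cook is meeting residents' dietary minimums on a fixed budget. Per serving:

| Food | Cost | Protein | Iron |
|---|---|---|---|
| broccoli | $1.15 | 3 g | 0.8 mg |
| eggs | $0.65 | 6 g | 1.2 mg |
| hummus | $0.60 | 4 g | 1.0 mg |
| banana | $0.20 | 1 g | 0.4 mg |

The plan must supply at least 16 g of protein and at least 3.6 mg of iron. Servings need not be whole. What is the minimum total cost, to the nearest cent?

Check every corner: each single food scaled to meet both minima, and each pair solved so both constraints bind.
broccoli only: max(16/3, 3.6/0.8) = 5.333 servings → $6.13.
eggs only: max(16/6, 3.6/1.2) = 3 servings → $1.95.
hummus only: max(16/4, 3.6/1.0) = 4 servings → $2.40.
banana only: max(16/1, 3.6/0.4) = 16 servings → $3.20.
broccoli + eggs with both tight: 2 servings and 1.667 servings → $3.38.
broccoli + hummus with both targets exact would need a negative amount; discard.
broccoli + banana with both targets exact would need a negative amount; discard.
eggs + hummus with both tight: 1.333 servings and 2 servings → $2.07.
eggs + banana with both tight: 2.333 servings and 2 servings → $1.92.
hummus + banana: the both-tight solution has a negative serving — not a feasible corner.
Cheapest feasible corner: $1.92.

$1.92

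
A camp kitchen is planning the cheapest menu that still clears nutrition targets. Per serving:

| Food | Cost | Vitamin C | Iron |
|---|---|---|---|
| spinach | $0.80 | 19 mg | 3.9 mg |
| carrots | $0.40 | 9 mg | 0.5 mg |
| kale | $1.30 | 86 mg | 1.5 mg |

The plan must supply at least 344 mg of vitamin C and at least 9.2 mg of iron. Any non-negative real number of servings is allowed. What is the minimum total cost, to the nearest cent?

$5.66

A basic optimal solution has at most two foods positive. Try each food alone and each pair with both targets met exactly.
spinach only: max(344/19, 9.2/3.9) = 18.11 servings → $14.48.
carrots only: max(344/9, 9.2/0.5) = 38.22 servings → $15.29.
kale only: max(344/86, 9.2/1.5) = 6.133 servings → $7.97.
spinach + carrots with both targets exact would need a negative amount; discard.
spinach + kale with both tight: 0.8967 servings and 3.802 servings → $5.66.
carrots + kale with both tight: 9.329 servings and 3.024 servings → $7.66.
The minimum over all feasible corners is $5.66.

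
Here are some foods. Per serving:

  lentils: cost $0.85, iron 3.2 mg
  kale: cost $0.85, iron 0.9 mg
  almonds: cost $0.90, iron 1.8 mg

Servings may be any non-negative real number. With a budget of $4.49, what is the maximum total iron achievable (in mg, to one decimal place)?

16.9 mg

Iron per dollar: lentils 3.765, almonds 2, kale 1.059.
With no serving limits, spend the whole cost allowance on lentils: $4.49 / $0.85 × 3.2 mg = 16.9 mg.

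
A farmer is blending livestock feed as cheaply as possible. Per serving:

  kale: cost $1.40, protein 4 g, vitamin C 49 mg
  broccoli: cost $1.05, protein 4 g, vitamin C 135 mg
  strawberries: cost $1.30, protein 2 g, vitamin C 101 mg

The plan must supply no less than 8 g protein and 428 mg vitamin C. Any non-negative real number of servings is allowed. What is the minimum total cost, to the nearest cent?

$3.33

Compare the cost at each extreme point of the feasible region.
kale only: max(8/4, 428/49) = 8.735 servings → $12.23.
broccoli only: max(8/4, 428/135) = 3.17 servings → $3.33.
strawberries only: max(8/2, 428/101) = 4.238 servings → $5.51.
kale + broccoli: the both-tight solution has a negative serving — not a feasible corner.
kale + strawberries: the both-tight solution has a negative serving — not a feasible corner.
broccoli + strawberries: the both-tight solution has a negative serving — not a feasible corner.
Cheapest feasible corner: $3.33.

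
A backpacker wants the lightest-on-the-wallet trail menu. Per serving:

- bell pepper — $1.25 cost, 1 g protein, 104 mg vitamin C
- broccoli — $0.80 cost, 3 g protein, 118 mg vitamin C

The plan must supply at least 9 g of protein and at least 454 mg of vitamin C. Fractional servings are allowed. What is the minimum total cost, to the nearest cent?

bell pepper only: max(9/1, 454/104) = 9 servings → $11.25.
broccoli only: max(9/3, 454/118) = 3.847 servings → $3.08.
bell pepper + broccoli with both tight: 1.546 servings and 2.485 servings → $3.92.
The minimum over all feasible corners is $3.08.

$3.08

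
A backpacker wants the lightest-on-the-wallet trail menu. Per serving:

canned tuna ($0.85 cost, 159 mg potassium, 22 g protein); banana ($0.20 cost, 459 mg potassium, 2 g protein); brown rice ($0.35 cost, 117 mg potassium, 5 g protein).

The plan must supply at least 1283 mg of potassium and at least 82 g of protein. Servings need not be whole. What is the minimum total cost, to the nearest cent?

For a min-cost LP with two ≥-constraints, a basic feasible solution has at most two positive variables.
canned tuna only: max(1283/159, 82/22) = 8.069 servings → $6.86.
banana only: max(1283/459, 82/2) = 41 servings → $8.20.
brown rice only: max(1283/117, 82/5) = 16.4 servings → $5.74.
canned tuna + banana with both tight: 3.586 servings and 1.553 servings → $3.36.
canned tuna + brown rice with both tight: 1.787 servings and 8.537 servings → $4.51.
banana + brown rice: the both-tight solution has a negative serving — not a feasible corner.
The minimum over all feasible corners is $3.36.

$3.36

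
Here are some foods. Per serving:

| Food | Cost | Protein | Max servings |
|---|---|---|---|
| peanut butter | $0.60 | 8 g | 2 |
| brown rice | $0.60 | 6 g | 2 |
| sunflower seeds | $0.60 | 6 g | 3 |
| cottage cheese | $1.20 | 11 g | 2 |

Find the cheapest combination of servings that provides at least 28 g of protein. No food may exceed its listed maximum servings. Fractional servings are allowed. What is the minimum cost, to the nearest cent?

Cost per g of protein: peanut butter $0.0750, brown rice $0.1000, sunflower seeds $0.1000, cottage cheese $0.1091.
Take 2 servings of peanut butter: +16.0 g protein for $1.20 (total $1.20, still need 12.0 g).
Take 2 servings of brown rice: +12.0 g protein for $1.20 (total $2.40, still need 0.0 g).
Greedy by cheapest-per-g is optimal for a single linear constraint, so the minimum cost is $2.40.

$2.40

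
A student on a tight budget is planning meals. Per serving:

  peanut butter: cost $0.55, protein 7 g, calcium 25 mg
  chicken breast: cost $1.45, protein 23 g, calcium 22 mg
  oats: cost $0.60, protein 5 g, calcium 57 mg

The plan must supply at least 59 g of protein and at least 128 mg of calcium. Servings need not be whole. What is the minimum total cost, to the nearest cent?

$4.11

With two linear requirements the optimum uses one or two foods; enumerate the corners.
peanut butter only: max(59/7, 128/25) = 8.429 servings → $4.64.
chicken breast only: max(59/23, 128/22) = 5.818 servings → $8.44.
oats only: max(59/5, 128/57) = 11.8 servings → $7.08.
peanut butter + chicken breast with both tight: 3.91 servings and 1.375 servings → $4.14.
peanut butter + oats: intersection lies outside the first quadrant.
chicken breast + oats with both tight: 2.267 servings and 1.371 servings → $4.11.
Cheapest feasible corner: $4.11.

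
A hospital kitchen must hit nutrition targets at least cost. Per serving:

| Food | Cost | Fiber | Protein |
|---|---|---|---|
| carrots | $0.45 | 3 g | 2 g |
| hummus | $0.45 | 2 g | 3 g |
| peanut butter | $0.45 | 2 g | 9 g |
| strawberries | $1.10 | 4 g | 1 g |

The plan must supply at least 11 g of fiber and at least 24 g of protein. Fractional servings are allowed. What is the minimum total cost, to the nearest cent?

$1.98

For a min-cost LP with two ≥-constraints, a basic feasible solution has at most two positive variables.
carrots only: max(11/3, 24/2) = 12 servings → $5.40.
hummus only: max(11/2, 24/3) = 8 servings → $3.60.
peanut butter only: max(11/2, 24/9) = 5.5 servings → $2.48.
strawberries only: max(11/4, 24/1) = 24 servings → $26.40.
carrots + hummus: intersection lies outside the first quadrant.
carrots + peanut butter with both tight: 2.217 servings and 2.174 servings → $1.98.
carrots + strawberries: intersection lies outside the first quadrant.
hummus + peanut butter with both tight: 4.25 servings and 1.25 servings → $2.48.
hummus + strawberries: intersection lies outside the first quadrant.
peanut butter + strawberries with both tight: 2.5 servings and 1.5 servings → $2.77.
The minimum over all feasible corners is $1.98.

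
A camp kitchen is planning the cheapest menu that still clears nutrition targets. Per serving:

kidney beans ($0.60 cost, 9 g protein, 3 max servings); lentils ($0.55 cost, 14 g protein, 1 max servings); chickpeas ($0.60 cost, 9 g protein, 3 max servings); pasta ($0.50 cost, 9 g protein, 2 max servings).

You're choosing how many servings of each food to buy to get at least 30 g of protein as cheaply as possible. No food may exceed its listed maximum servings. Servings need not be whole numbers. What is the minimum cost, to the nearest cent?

$1.44

Cost per g of protein: lentils $0.0393, pasta $0.0556, kidney beans $0.0667, chickpeas $0.0667.
Take 1 serving of lentils: +14.0 g protein for $0.55 (total $0.55, still need 16.0 g).
Take 1.778 servings of pasta: +16.0 g protein for $0.89 (total $1.44, still need 0.0 g).
Greedy by cheapest-per-g is optimal for a single linear constraint, so the minimum cost is $1.44.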